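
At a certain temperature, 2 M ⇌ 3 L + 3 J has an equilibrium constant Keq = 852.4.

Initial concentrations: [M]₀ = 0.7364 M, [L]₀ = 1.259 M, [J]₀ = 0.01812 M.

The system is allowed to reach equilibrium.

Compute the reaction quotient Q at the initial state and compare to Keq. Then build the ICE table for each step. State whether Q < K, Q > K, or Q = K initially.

Q₀ = 2.1894e-05; Q < K (proceeds forward)

Q₀ = 2.1894e-05 vs Keq = 852.4 ⇒ Q<K, forward
Step 1:
                   M          L          J
  init        0.7364      1.259    0.01812
  Δ          -0.6303     0.9455     0.9455
  eq          0.1061      2.205     0.9636
  solve Keq expr → x = 0.3152; check Q = 852.4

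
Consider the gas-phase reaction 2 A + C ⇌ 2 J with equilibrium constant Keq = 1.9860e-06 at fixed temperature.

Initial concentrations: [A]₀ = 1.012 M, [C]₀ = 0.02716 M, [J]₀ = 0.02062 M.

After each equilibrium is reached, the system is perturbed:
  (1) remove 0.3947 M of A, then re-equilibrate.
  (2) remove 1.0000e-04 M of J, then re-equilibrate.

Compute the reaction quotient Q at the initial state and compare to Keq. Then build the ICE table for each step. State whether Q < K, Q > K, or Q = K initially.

Q₀ = 0.01529 vs Keq = 1.9860e-06 ⇒ Q>K, reverse
Step 1:
                    A           C           J
  I             1.012     0.02716     0.02062
  C           0.02034     0.01017    -0.02034
  E             1.032     0.03733  2.8109e-04
  solve Keq expr → x = -0.01017; check Q = 1.9860e-06
Then remove 0.3947 M of A.
Step 2:
                    A           C           J
  I            0.6376     0.03733  2.8109e-04
  C        1.0731e-04  5.3657e-05 -1.0731e-04
  E            0.6377     0.03738  1.7377e-04
  solve Keq expr → x = -5.3657e-05; check Q = 1.9860e-06
Then remove 1.0000e-04 M of J.
Step 3:
                    A           C           J
  I            0.6377     0.03738  7.3770e-05
  C       -9.9857e-05 -4.9928e-05  9.9857e-05
  E            0.6376     0.03733  1.7363e-04
  solve Keq expr → x = 4.9928e-05; check Q = 1.9860e-06

Q₀ = 0.01529; Q > K (proceeds reverse)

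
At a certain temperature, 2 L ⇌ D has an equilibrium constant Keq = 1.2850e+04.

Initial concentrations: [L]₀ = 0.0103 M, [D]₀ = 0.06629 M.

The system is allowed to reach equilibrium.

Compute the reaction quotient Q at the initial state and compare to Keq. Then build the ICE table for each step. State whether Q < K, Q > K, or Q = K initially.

Q₀ = 624.8 vs Keq = 1.2850e+04 ⇒ Q<K, forward
Step 1:
                  L         D
  Initial    0.0103   0.06629
  Change  -0.007962  0.003981
  Equil    0.002338   0.07027
  solve Keq expr → x = 0.003981; check Q = 1.2850e+04

Q₀ = 624.8; Q < K (proceeds forward)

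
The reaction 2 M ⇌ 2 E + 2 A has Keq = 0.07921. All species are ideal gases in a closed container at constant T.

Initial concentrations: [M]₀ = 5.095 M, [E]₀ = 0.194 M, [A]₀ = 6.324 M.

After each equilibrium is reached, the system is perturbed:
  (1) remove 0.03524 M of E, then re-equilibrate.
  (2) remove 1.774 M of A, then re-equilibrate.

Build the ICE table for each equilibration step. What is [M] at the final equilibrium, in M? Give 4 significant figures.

[M]_eq = 4.956 M

Q₀ = 0.05798 vs Keq = 0.07921 ⇒ Q<K, forward
Step 1:
                    M           E           A
  I             5.095       0.194       6.324
  C          -0.03032     0.03032     0.03032
  E             5.065      0.2243       6.354
  solve Keq expr → x = 0.01516; check Q = 0.07921
Then remove 0.03524 M of E.
Step 2:
                    M           E           A
  I             5.065      0.1891       6.354
  C          -0.03265     0.03265     0.03265
  E             5.032      0.2217       6.387
  solve Keq expr → x = 0.01633; check Q = 0.07921
Then remove 1.774 M of A.
Step 3:
                    M           E           A
  I             5.032      0.2217       4.613
  C          -0.07576     0.07576     0.07576
  E             4.956      0.2975       4.689
  solve Keq expr → x = 0.03788; check Q = 0.07921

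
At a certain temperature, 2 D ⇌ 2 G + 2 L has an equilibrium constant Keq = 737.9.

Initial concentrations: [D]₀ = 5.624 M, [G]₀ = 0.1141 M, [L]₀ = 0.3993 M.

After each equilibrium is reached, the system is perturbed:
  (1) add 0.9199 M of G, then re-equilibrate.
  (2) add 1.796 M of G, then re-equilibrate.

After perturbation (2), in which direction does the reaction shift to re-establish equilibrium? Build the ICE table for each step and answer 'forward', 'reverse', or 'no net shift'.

Q₀ = 6.5627e-05 vs Keq = 737.9 ⇒ Q<K, forward
Step 1:
                  D         G         L
  init        5.624    0.1141    0.3993
  Δ          -4.715     4.715     4.715
  eq         0.9091     4.829     5.114
  solve Keq expr → x = 2.357; check Q = 737.9
Then add 0.9199 M of G.
Step 2:
                  D         G         L
  init       0.9091     5.749     5.114
  Δ          0.1241   -0.1241   -0.1241
  eq          1.033     5.625      4.99
  solve Keq expr → x = -0.06206; check Q = 737.9
Then add 1.796 M of G.
Step 3:
                  D         G         L
  init        1.033     7.421      4.99
  Δ          0.2278   -0.2278   -0.2278
  eq          1.261     7.193     4.762
  solve Keq expr → x = -0.1139; check Q = 737.9

Direction: reverse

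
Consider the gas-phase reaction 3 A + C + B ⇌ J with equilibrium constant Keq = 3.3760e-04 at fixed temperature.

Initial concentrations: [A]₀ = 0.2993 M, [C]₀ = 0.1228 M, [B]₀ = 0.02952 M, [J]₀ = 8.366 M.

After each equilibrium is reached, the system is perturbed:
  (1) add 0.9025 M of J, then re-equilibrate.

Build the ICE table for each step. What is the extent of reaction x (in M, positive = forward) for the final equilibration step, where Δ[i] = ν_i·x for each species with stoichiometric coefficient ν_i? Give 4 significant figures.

Q₀ = 8.6076e+04 vs Keq = 3.3760e-04 ⇒ Q>K, reverse
Step 1:
                  A         C         B         J
  Initial    0.2993    0.1228   0.02952     8.366
  Change      10.29     3.431     3.431    -3.431
  Equil       10.59     3.554     3.461     4.935
  solve Keq expr → x = -3.431; check Q = 3.3760e-04
Then add 0.9025 M of J.
Step 2:
                  A         C         B         J
  Initial     10.59     3.554     3.461     5.837
  Change     0.3206    0.1069    0.1069   -0.1069
  Equil       10.91     3.661     3.567     5.731
  solve Keq expr → x = -0.1069; check Q = 3.3760e-04

x = -0.1069 M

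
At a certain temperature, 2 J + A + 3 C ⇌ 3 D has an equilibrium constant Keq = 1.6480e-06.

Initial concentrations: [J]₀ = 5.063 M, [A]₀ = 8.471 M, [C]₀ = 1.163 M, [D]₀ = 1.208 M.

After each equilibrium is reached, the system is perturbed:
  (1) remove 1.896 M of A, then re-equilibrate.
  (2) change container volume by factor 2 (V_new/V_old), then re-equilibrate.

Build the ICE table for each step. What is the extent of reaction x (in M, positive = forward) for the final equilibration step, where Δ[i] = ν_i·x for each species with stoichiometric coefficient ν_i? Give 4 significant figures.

x = -0.01277 M

Q₀ = 0.005161 vs Keq = 1.6480e-06 ⇒ Q>K, reverse
Step 1:
                  J         A         C         D
  I           5.063     8.471     1.163     1.208
  C          0.6905    0.3452     1.036    -1.036
  E           5.753     8.816     2.199    0.1723
  solve Keq expr → x = -0.3452; check Q = 1.6480e-06
Then remove 1.896 M of A.
Step 2:
                  J         A         C         D
  I           5.753      6.92     2.199    0.1723
  C        0.008191  0.004096   0.01229  -0.01229
  E           5.762     6.924     2.211      0.16
  solve Keq expr → x = -0.004096; check Q = 1.6480e-06
Then change container volume by factor 2 (V_new/V_old).
Step 3:
                  J         A         C         D
  I           2.881     3.462     1.106   0.07999
  C         0.02554   0.01277   0.03831  -0.03831
  E           2.906     3.475     1.144   0.04168
  solve Keq expr → x = -0.01277; check Q = 1.6480e-06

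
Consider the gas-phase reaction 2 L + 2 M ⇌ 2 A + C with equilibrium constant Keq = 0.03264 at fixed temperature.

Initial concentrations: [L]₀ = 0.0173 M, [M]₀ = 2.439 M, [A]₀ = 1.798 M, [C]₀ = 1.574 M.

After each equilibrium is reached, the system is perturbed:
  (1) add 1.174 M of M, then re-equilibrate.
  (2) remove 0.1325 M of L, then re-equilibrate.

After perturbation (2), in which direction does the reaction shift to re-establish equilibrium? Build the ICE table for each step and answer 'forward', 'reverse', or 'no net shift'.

Q₀ = 2858 vs Keq = 0.03264 ⇒ Q>K, reverse
Step 1:
                    L           M           A           C
  I            0.0173       2.439       1.798       1.574
  C             1.096       1.096      -1.096      -0.548
  E             1.113       3.535       0.702       1.026
  solve Keq expr → x = -0.548; check Q = 0.03264
Then add 1.174 M of M.
Step 2:
                    L           M           A           C
  I             1.113       4.709       0.702       1.026
  C           -0.1053     -0.1053      0.1053     0.05265
  E             1.008       4.604      0.8073       1.079
  solve Keq expr → x = 0.05265; check Q = 0.03264
Then remove 0.1325 M of L.
Step 3:
                    L           M           A           C
  I            0.8755       4.604      0.8073       1.079
  C           0.04962     0.04962    -0.04962    -0.02481
  E            0.9251       4.653      0.7577       1.054
  solve Keq expr → x = -0.02481; check Q = 0.03264

Direction: reverse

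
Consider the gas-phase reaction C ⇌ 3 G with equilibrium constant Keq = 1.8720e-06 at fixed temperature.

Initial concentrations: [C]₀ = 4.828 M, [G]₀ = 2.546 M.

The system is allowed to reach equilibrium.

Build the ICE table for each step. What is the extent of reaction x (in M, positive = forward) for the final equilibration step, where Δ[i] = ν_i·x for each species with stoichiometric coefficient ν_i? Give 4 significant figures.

Q₀ = 3.418 vs Keq = 1.8720e-06 ⇒ Q>K, reverse
Step 1:
                    C           G
  Initial       4.828       2.546
  Change       0.8413      -2.524
  Equil         5.669     0.02198
  solve Keq expr → x = -0.8413; check Q = 1.8720e-06

x = -0.8413 M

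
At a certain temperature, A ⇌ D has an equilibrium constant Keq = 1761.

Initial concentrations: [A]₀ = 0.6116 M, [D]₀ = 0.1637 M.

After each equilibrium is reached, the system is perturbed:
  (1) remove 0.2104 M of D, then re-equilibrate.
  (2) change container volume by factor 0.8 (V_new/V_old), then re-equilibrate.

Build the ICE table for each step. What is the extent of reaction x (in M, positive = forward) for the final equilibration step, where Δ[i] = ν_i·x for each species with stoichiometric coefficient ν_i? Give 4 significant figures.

Q₀ = 0.2677 vs Keq = 1761 ⇒ Q<K, forward
Step 1:
                   A          D
  I           0.6116     0.1637
  C          -0.6112     0.6112
  E       4.4001e-04     0.7749
  solve Keq expr → x = 0.6112; check Q = 1761
Then remove 0.2104 M of D.
Step 2:
                   A          D
  I       4.4001e-04     0.5645
  C       -1.1941e-04 1.1941e-04
  E       3.2060e-04     0.5646
  solve Keq expr → x = 1.1941e-04; check Q = 1761
Then change container volume by factor 0.8 (V_new/V_old).
Step 3:
                   A          D
  I       4.0075e-04     0.7057
  C                0          0
  E       4.0075e-04     0.7057
  solve Keq expr → x = 0; check Q = 1761

x = 0 M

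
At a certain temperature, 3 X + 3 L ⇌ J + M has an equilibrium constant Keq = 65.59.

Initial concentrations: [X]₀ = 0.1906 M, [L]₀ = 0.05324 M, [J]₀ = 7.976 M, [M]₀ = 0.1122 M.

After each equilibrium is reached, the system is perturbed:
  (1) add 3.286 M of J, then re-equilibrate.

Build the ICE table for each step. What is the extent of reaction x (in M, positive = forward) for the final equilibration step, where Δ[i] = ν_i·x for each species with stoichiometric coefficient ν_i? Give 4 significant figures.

x = -0.003789 M

Q₀ = 8.5644e+05 vs Keq = 65.59 ⇒ Q>K, reverse
Step 1:
                  X         L         J         M
  init       0.1906   0.05324     7.976    0.1122
  Δ           0.263     0.263  -0.08766  -0.08766
  eq         0.4536    0.3162     7.888   0.02454
  solve Keq expr → x = -0.08766; check Q = 65.59
Then add 3.286 M of J.
Step 2:
                  X         L         J         M
  init       0.4536    0.3162     11.17   0.02454
  Δ         0.01137   0.01137 -0.003789 -0.003789
  eq          0.465    0.3276     11.17   0.02075
  solve Keq expr → x = -0.003789; check Q = 65.59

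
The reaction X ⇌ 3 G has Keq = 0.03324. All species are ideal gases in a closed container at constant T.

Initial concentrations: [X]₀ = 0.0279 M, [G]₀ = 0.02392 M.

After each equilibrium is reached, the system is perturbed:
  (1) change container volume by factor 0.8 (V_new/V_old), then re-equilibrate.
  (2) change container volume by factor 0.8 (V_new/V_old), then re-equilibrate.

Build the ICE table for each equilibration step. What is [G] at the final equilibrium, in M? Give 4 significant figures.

Q₀ = 4.9055e-04 vs Keq = 0.03324 ⇒ Q<K, forward
Step 1:
                   X          G
  I           0.0279    0.02392
  C         -0.01629    0.04888
  E          0.01161     0.0728
  solve Keq expr → x = 0.01629; check Q = 0.03324
Then change container volume by factor 0.8 (V_new/V_old).
Step 2:
                   X          G
  I          0.01451      0.091
  C         0.002676  -0.008027
  E          0.01718    0.08297
  solve Keq expr → x = -0.002676; check Q = 0.03324
Then change container volume by factor 0.8 (V_new/V_old).
Step 3:
                   X          G
  I          0.02148     0.1037
  C         0.003318  -0.009953
  E           0.0248    0.09376
  solve Keq expr → x = -0.003318; check Q = 0.03324

[G]_eq = 0.09376 M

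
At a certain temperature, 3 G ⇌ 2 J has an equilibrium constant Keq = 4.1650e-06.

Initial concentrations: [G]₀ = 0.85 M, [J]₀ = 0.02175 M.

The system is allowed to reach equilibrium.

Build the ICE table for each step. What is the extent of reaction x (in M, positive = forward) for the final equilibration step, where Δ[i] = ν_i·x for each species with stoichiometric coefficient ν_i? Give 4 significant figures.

Q₀ = 7.7030e-04 vs Keq = 4.1650e-06 ⇒ Q>K, reverse
Step 1:
                   G          J
  I             0.85    0.02175
  C           0.0301   -0.02006
  E           0.8801   0.001685
  solve Keq expr → x = -0.01003; check Q = 4.1650e-06

x = -0.01003 M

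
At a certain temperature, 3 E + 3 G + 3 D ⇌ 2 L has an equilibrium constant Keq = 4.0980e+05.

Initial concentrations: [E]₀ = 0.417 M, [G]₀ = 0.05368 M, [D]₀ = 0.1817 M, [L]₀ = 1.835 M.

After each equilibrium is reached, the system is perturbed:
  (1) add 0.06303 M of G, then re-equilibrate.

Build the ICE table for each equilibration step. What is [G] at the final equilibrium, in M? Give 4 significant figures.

[G]_eq = 0.1747 M

Q₀ = 5.0045e+07 vs Keq = 4.0980e+05 ⇒ Q>K, reverse
Step 1:
                    E           G           D           L
  init          0.417     0.05368      0.1817       1.835
  Δ           0.08978     0.08978     0.08978    -0.05985
  eq           0.5068      0.1435      0.2715       1.775
  solve Keq expr → x = -0.02993; check Q = 4.0980e+05
Then add 0.06303 M of G.
Step 2:
                    E           G           D           L
  init         0.5068      0.2065      0.2715       1.775
  Δ          -0.03177    -0.03177    -0.03177     0.02118
  eq            0.475      0.1747      0.2397       1.796
  solve Keq expr → x = 0.01059; check Q = 4.0980e+05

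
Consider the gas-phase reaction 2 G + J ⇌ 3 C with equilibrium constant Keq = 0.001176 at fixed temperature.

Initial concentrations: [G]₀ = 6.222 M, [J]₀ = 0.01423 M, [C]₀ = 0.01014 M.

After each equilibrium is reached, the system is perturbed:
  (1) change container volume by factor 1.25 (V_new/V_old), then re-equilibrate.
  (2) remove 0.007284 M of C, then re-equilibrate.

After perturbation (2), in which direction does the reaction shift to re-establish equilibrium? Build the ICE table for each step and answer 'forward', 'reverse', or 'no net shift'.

Q₀ = 1.8926e-06 vs Keq = 0.001176 ⇒ Q<K, forward
Step 1:
                  G         J         C
  init        6.222   0.01423   0.01014
  Δ        -0.02408  -0.01204   0.03612
  eq          6.198  0.002191   0.04626
  solve Keq expr → x = 0.01204; check Q = 0.001176
Then change container volume by factor 1.25 (V_new/V_old).
Step 2:
                  G         J         C
  init        4.958  0.001753   0.03701
  Δ               0         0         0
  eq          4.958  0.001753   0.03701
  solve Keq expr → x = 0; check Q = 0.001176
Then remove 0.007284 M of C.
Step 3:
                  G         J         C
  init        4.958  0.001753   0.02972
  Δ       -0.001305 -6.5256e-04  0.001958
  eq          4.957    0.0011   0.03168
  solve Keq expr → x = 6.5256e-04; check Q = 0.001176

Direction: forward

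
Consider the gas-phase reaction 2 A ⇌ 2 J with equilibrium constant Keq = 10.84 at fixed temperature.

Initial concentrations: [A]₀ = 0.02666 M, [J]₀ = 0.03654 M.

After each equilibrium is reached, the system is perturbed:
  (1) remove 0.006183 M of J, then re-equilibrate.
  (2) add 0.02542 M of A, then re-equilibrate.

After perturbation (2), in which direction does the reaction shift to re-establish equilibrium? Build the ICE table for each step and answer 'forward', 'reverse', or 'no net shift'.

Direction: forward

Q₀ = 1.879 vs Keq = 10.84 ⇒ Q<K, forward
Step 1:
                   A          J
  init       0.02666    0.03654
  Δ         -0.01194    0.01194
  eq         0.01472    0.04848
  solve Keq expr → x = 0.005968; check Q = 10.84
Then remove 0.006183 M of J.
Step 2:
                   A          J
  init       0.01472    0.04229
  Δ         -0.00144    0.00144
  eq         0.01328    0.04373
  solve Keq expr → x = 7.2022e-04; check Q = 10.84
Then add 0.02542 M of A.
Step 3:
                   A          J
  init        0.0387    0.04373
  Δ          -0.0195     0.0195
  eq         0.01921    0.06323
  solve Keq expr → x = 0.009749; check Q = 10.84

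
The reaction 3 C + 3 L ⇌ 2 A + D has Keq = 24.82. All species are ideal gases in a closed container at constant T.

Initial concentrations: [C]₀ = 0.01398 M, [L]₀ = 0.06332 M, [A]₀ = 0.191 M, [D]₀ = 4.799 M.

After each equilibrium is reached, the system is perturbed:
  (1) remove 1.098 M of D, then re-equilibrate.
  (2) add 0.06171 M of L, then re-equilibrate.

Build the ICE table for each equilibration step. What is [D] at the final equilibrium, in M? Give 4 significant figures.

[D]_eq = 3.632 M

Q₀ = 2.5239e+08 vs Keq = 24.82 ⇒ Q>K, reverse
Step 1:
                  C         L         A         D
  Initial   0.01398   0.06332     0.191     4.799
  Change     0.2246    0.2246   -0.1497  -0.07487
  Equil      0.2386    0.2879   0.04127     4.724
  solve Keq expr → x = -0.07487; check Q = 24.82
Then remove 1.098 M of D.
Step 2:
                  C         L         A         D
  Initial    0.2386    0.2879   0.04127     3.626
  Change  -0.004862 -0.004862  0.003241  0.001621
  Equil      0.2337    0.2831   0.04451     3.628
  solve Keq expr → x = 0.001621; check Q = 24.82
Then add 0.06171 M of L.
Step 3:
                  C         L         A         D
  Initial    0.2337    0.3448   0.04451     3.628
  Change   -0.01191  -0.01191  0.007938  0.003969
  Equil      0.2218    0.3329   0.05245     3.632
  solve Keq expr → x = 0.003969; check Q = 24.82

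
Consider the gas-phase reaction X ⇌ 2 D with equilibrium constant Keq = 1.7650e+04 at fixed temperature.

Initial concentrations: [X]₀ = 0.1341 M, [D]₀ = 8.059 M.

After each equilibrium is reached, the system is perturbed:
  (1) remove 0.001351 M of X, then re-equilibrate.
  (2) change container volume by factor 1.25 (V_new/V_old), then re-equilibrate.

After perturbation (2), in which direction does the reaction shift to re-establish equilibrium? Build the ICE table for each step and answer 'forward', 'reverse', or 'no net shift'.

Q₀ = 484.3 vs Keq = 1.7650e+04 ⇒ Q<K, forward
Step 1:
                    X           D
  init         0.1341       8.059
  Δ           -0.1302      0.2604
  eq         0.003921       8.319
  solve Keq expr → x = 0.1302; check Q = 1.7650e+04
Then remove 0.001351 M of X.
Step 2:
                    X           D
  init        0.00257       8.319
  Δ          0.001348   -0.002697
  eq         0.003919       8.317
  solve Keq expr → x = -0.001348; check Q = 1.7650e+04
Then change container volume by factor 1.25 (V_new/V_old).
Step 3:
                    X           D
  init       0.003135       6.653
  Δ       -6.2606e-04    0.001252
  eq         0.002509       6.655
  solve Keq expr → x = 6.2606e-04; check Q = 1.7650e+04

Direction: forward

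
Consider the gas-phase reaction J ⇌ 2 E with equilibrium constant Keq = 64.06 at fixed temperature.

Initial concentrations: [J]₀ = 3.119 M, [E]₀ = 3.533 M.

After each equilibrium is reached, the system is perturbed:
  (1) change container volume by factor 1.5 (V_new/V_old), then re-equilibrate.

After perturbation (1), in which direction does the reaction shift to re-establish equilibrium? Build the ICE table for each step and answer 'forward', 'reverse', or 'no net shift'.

Q₀ = 4.002 vs Keq = 64.06 ⇒ Q<K, forward
Step 1:
                    J           E
  I             3.119       3.533
  C            -2.158       4.315
  E            0.9615       7.848
  solve Keq expr → x = 2.158; check Q = 64.06
Then change container volume by factor 1.5 (V_new/V_old).
Step 2:
                    J           E
  I             0.641       5.232
  C           -0.1598      0.3197
  E            0.4811       5.552
  solve Keq expr → x = 0.1598; check Q = 64.06

Direction: forward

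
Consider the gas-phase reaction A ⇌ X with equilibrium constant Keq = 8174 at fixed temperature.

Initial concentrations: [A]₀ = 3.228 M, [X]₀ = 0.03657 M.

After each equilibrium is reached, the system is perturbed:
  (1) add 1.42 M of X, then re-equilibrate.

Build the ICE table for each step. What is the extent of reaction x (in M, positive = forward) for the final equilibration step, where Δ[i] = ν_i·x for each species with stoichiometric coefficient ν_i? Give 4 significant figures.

x = -1.7370e-04 M

Q₀ = 0.01133 vs Keq = 8174 ⇒ Q<K, forward
Step 1:
                  A         X
  Initial     3.228   0.03657
  Change     -3.228     3.228
  Equil   3.9934e-04     3.264
  solve Keq expr → x = 3.228; check Q = 8174
Then add 1.42 M of X.
Step 2:
                  A         X
  Initial 3.9934e-04     4.684
  Change  1.7370e-04 -1.7370e-04
  Equil   5.7304e-04     4.684
  solve Keq expr → x = -1.7370e-04; check Q = 8174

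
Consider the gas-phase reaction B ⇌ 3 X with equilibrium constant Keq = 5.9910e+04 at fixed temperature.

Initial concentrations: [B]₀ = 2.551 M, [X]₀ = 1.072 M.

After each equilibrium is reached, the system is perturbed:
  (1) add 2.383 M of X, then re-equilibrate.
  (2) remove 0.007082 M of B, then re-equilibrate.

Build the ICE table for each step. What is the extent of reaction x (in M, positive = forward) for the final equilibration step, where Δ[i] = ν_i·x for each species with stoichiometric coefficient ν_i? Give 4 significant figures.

Q₀ = 0.4829 vs Keq = 5.9910e+04 ⇒ Q<K, forward
Step 1:
                   B          X
  I            2.551      1.072
  C            -2.54       7.62
  E          0.01096      8.692
  solve Keq expr → x = 2.54; check Q = 5.9910e+04
Then add 2.383 M of X.
Step 2:
                   B          X
  I          0.01096      11.08
  C           0.0115   -0.03451
  E          0.02246      11.04
  solve Keq expr → x = -0.0115; check Q = 5.9910e+04
Then remove 0.007082 M of B.
Step 3:
                   B          X
  I          0.01538      11.04
  C         0.006955   -0.02086
  E          0.02234      11.02
  solve Keq expr → x = -0.006955; check Q = 5.9910e+04

x = -0.006955 M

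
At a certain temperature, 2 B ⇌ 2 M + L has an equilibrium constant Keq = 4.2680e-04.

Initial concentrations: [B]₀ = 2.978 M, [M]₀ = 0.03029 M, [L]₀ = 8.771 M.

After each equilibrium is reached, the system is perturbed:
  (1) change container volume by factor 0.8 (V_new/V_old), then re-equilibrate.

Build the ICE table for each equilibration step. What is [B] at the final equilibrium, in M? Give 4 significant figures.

Q₀ = 9.0740e-04 vs Keq = 4.2680e-04 ⇒ Q>K, reverse
Step 1:
                   B          M          L
  I            2.978    0.03029      8.771
  C         0.009445  -0.009445  -0.004722
  E            2.987    0.02085      8.766
  solve Keq expr → x = -0.004722; check Q = 4.2680e-04
Then change container volume by factor 0.8 (V_new/V_old).
Step 2:
                   B          M          L
  I            3.734    0.02606      10.96
  C         0.002732  -0.002732  -0.001366
  E            3.737    0.02332      10.96
  solve Keq expr → x = -0.001366; check Q = 4.2680e-04

[B]_eq = 3.737 M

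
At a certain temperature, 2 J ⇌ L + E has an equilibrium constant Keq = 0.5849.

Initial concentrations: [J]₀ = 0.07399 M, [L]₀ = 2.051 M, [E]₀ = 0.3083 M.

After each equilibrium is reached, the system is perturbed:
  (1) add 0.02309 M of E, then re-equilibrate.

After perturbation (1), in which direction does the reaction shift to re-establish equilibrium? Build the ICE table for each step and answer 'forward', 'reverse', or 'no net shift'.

Q₀ = 115.5 vs Keq = 0.5849 ⇒ Q>K, reverse
Step 1:
                   J          L          E
  I          0.07399      2.051     0.3083
  C           0.4446    -0.2223    -0.2223
  E           0.5186      1.829    0.08601
  solve Keq expr → x = -0.2223; check Q = 0.5849
Then add 0.02309 M of E.
Step 2:
                   J          L          E
  I           0.5186      1.829     0.1091
  C          0.02665   -0.01332   -0.01332
  E           0.5452      1.815    0.09578
  solve Keq expr → x = -0.01332; check Q = 0.5849

Direction: reverse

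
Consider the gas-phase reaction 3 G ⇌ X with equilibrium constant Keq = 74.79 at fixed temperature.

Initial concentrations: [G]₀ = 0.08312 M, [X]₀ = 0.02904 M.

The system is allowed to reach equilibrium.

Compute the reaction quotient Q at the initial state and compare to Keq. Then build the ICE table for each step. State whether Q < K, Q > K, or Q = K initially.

Q₀ = 50.57; Q < K (proceeds forward)

Q₀ = 50.57 vs Keq = 74.79 ⇒ Q<K, forward
Step 1:
                    G           X
  I           0.08312     0.02904
  C         -0.007998    0.002666
  E           0.07512     0.03171
  solve Keq expr → x = 0.002666; check Q = 74.79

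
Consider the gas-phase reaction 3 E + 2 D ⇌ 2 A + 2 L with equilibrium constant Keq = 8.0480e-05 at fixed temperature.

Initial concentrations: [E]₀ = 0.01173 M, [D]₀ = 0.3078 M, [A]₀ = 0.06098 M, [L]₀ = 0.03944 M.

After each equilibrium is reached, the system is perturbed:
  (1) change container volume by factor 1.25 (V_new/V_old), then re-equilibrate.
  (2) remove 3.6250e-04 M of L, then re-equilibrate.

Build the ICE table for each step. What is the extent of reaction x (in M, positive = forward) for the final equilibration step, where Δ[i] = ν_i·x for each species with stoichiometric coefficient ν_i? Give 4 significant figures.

Q₀ = 37.83 vs Keq = 8.0480e-05 ⇒ Q>K, reverse
Step 1:
                  E         D         A         L
  I         0.01173    0.3078   0.06098   0.03944
  C         0.05574   0.03716  -0.03716  -0.03716
  E         0.06747     0.345   0.02382  0.002277
  solve Keq expr → x = -0.01858; check Q = 8.0480e-05
Then change container volume by factor 1.25 (V_new/V_old).
Step 2:
                  E         D         A         L
  I         0.05398     0.276   0.01905  0.001822
  C       2.4853e-04 1.6569e-04 -1.6569e-04 -1.6569e-04
  E         0.05423    0.2761   0.01889  0.001656
  solve Keq expr → x = -8.2843e-05; check Q = 8.0480e-05
Then remove 3.6250e-04 M of L.
Step 3:
                  E         D         A         L
  I         0.05423    0.2761   0.01889  0.001294
  C       -4.6894e-04 -3.1263e-04 3.1263e-04 3.1263e-04
  E         0.05376    0.2758    0.0192  0.001606
  solve Keq expr → x = 1.5631e-04; check Q = 8.0480e-05

x = 1.5631e-04 M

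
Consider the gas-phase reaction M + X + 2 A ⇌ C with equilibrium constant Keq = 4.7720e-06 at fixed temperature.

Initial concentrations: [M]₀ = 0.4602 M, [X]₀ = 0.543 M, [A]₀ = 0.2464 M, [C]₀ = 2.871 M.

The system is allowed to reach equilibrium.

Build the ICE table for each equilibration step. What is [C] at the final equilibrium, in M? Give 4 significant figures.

Q₀ = 189.2 vs Keq = 4.7720e-06 ⇒ Q>K, reverse
Step 1:
                   M          X          A          C
  Initial     0.4602      0.543     0.2464      2.871
  Change       2.869      2.869      5.738     -2.869
  Equil        3.329      3.412      5.985   0.001941
  solve Keq expr → x = -2.869; check Q = 4.7720e-06

[C]_eq = 0.001941 M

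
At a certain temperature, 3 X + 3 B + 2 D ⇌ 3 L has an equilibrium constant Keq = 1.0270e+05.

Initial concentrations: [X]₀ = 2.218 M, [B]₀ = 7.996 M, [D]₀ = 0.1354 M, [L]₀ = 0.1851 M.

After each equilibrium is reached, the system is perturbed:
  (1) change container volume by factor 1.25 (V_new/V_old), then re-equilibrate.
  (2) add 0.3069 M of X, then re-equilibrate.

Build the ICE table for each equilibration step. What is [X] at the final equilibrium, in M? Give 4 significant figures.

[X]_eq = 1.919 M

Q₀ = 6.2012e-05 vs Keq = 1.0270e+05 ⇒ Q<K, forward
Step 1:
                    X           B           D           L
  I             2.218       7.996      0.1354      0.1851
  C           -0.2031     -0.2031     -0.1354      0.2031
  E             2.015       7.793  1.2129e-05      0.3882
  solve Keq expr → x = 0.06769; check Q = 1.0270e+05
Then change container volume by factor 1.25 (V_new/V_old).
Step 2:
                    X           B           D           L
  I             1.612       6.234  9.7033e-06      0.3105
  C        1.0870e-05  1.0870e-05  7.2466e-06 -1.0870e-05
  E             1.612       6.234  1.6950e-05      0.3105
  solve Keq expr → x = -3.6233e-06; check Q = 1.0270e+05
Then add 0.3069 M of X.
Step 3:
                    X           B           D           L
  I             1.919       6.234  1.6950e-05      0.3105
  C       -5.8482e-06 -5.8482e-06 -3.8988e-06  5.8482e-06
  E             1.919       6.234  1.3051e-05      0.3105
  solve Keq expr → x = 1.9494e-06; check Q = 1.0270e+05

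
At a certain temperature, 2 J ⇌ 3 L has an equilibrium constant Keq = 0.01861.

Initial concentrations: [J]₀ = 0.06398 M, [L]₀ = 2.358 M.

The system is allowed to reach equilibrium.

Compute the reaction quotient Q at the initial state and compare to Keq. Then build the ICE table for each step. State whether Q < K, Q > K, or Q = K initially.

Q₀ = 3203; Q > K (proceeds reverse)

Q₀ = 3203 vs Keq = 0.01861 ⇒ Q>K, reverse
Step 1:
                    J           L
  Initial     0.06398       2.358
  Change        1.349      -2.024
  Equil         1.413      0.3338
  solve Keq expr → x = -0.6747; check Q = 0.01861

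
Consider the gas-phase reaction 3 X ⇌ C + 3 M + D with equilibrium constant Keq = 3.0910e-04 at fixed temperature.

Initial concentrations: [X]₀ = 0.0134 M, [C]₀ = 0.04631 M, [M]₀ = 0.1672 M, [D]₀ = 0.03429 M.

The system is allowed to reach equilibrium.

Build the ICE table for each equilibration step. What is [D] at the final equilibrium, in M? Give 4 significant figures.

[D]_eq = 0.01021 M

Q₀ = 3.085 vs Keq = 3.0910e-04 ⇒ Q>K, reverse
Step 1:
                    X           C           M           D
  init         0.0134     0.04631      0.1672     0.03429
  Δ           0.07225    -0.02408    -0.07225    -0.02408
  eq          0.08565     0.02223     0.09495     0.01021
  solve Keq expr → x = -0.02408; check Q = 3.0910e-04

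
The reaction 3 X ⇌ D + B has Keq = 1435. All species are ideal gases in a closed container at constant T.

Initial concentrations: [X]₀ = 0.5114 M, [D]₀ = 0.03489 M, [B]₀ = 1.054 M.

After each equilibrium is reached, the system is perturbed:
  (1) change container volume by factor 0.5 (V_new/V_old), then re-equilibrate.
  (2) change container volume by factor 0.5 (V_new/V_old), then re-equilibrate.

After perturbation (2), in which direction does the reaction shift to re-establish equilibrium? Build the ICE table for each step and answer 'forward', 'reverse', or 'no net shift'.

Q₀ = 0.275 vs Keq = 1435 ⇒ Q<K, forward
Step 1:
                    X           D           B
  I            0.5114     0.03489       1.054
  C           -0.4574      0.1525      0.1525
  E           0.05401      0.1874       1.206
  solve Keq expr → x = 0.1525; check Q = 1435
Then change container volume by factor 0.5 (V_new/V_old).
Step 2:
                    X           D           B
  I             0.108      0.3747       2.413
  C          -0.02165    0.007217    0.007217
  E           0.08636      0.3819        2.42
  solve Keq expr → x = 0.007217; check Q = 1435
Then change container volume by factor 0.5 (V_new/V_old).
Step 3:
                    X           D           B
  I            0.1727      0.7639        4.84
  C          -0.03483     0.01161     0.01161
  E            0.1379      0.7755       4.852
  solve Keq expr → x = 0.01161; check Q = 1435

Direction: forward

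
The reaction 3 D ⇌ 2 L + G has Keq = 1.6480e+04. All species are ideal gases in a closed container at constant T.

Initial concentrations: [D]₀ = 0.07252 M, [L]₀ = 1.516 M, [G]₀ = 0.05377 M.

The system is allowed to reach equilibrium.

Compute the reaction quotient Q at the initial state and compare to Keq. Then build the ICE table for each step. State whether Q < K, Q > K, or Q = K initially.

Q₀ = 324 vs Keq = 1.6480e+04 ⇒ Q<K, forward
Step 1:
                  D         L         G
  init      0.07252     1.516   0.05377
  Δ        -0.05076   0.03384   0.01692
  eq        0.02176      1.55   0.07069
  solve Keq expr → x = 0.01692; check Q = 1.6480e+04

Q₀ = 324; Q < K (proceeds forward)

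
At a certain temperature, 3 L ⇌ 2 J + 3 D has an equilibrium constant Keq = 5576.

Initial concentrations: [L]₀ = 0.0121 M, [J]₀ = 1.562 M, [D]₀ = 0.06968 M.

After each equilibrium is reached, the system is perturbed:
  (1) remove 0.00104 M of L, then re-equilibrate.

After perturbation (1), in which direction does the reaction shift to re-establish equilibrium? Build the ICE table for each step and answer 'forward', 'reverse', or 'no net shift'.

Q₀ = 465.9 vs Keq = 5576 ⇒ Q<K, forward
Step 1:
                  L         J         D
  init       0.0121     1.562   0.06968
  Δ        -0.00632  0.004213   0.00632
  eq        0.00578     1.566     0.076
  solve Keq expr → x = 0.002107; check Q = 5576
Then remove 0.00104 M of L.
Step 2:
                  L         J         D
  init      0.00474     1.566     0.076
  Δ       9.6504e-04 -6.4336e-04 -9.6504e-04
  eq       0.005705     1.566   0.07503
  solve Keq expr → x = -3.2168e-04; check Q = 5576

Direction: reverse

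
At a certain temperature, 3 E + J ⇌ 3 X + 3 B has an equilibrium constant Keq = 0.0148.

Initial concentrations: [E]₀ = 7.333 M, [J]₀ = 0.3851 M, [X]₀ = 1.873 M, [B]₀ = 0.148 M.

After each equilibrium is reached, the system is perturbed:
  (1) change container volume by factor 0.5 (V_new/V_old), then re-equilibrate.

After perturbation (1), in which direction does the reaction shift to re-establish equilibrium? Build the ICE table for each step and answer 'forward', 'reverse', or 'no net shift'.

Q₀ = 1.4027e-04 vs Keq = 0.0148 ⇒ Q<K, forward
Step 1:
                  E         J         X         B
  I           7.333    0.3851     1.873     0.148
  C         -0.3497   -0.1166    0.3497    0.3497
  E           6.983    0.2685     2.223    0.4977
  solve Keq expr → x = 0.1166; check Q = 0.0148
Then change container volume by factor 0.5 (V_new/V_old).
Step 2:
                  E         J         X         B
  I           13.97    0.5371     4.445    0.9953
  C          0.2765   0.09217   -0.2765   -0.2765
  E           14.24    0.6293     4.169    0.7188
  solve Keq expr → x = -0.09217; check Q = 0.0148

Direction: reverse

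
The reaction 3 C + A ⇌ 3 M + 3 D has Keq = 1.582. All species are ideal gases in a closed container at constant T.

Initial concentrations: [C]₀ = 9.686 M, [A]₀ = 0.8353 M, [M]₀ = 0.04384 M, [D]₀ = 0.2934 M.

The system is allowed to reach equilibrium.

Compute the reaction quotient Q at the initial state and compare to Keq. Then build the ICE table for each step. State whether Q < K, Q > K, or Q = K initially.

Q₀ = 2.8036e-09 vs Keq = 1.582 ⇒ Q<K, forward
Step 1:
                    C           A           M           D
  Initial       9.686      0.8353     0.04384      0.2934
  Change       -2.031     -0.6771       2.031       2.031
  Equil         7.655      0.1582       2.075       2.325
  solve Keq expr → x = 0.6771; check Q = 1.582

Q₀ = 2.8036e-09; Q < K (proceeds forward)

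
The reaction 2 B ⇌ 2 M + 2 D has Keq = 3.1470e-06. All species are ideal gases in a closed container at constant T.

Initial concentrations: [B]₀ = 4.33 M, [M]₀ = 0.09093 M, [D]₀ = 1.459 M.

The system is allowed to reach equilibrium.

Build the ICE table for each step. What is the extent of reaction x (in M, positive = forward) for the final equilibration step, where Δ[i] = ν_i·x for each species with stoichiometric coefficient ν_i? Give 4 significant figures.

Q₀ = 9.3875e-04 vs Keq = 3.1470e-06 ⇒ Q>K, reverse
Step 1:
                   B          M          D
  init          4.33    0.09093      1.459
  Δ          0.08523   -0.08523   -0.08523
  eq           4.415   0.005701      1.374
  solve Keq expr → x = -0.04261; check Q = 3.1470e-06

x = -0.04261 M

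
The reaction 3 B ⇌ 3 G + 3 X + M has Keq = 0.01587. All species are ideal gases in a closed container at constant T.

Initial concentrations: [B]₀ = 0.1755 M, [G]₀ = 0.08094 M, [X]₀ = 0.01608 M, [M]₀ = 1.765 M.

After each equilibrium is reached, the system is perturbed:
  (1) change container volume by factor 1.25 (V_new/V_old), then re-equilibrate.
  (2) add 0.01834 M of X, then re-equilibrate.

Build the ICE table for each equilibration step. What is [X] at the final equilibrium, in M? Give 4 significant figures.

Q₀ = 7.1988e-07 vs Keq = 0.01587 ⇒ Q<K, forward
Step 1:
                   B          G          X          M
  I           0.1755    0.08094    0.01608      1.765
  C         -0.08906    0.08906    0.08906    0.02969
  E          0.08644       0.17     0.1051      1.795
  solve Keq expr → x = 0.02969; check Q = 0.01587
Then change container volume by factor 1.25 (V_new/V_old).
Step 2:
                   B          G          X          M
  I          0.06915      0.136    0.08411      1.436
  C        -0.008757   0.008757   0.008757   0.002919
  E          0.06039     0.1448    0.09287      1.439
  solve Keq expr → x = 0.002919; check Q = 0.01587
Then add 0.01834 M of X.
Step 3:
                   B          G          X          M
  I          0.06039     0.1448     0.1112      1.439
  C           0.0056    -0.0056    -0.0056  -0.001867
  E          0.06599     0.1392     0.1056      1.437
  solve Keq expr → x = -0.001867; check Q = 0.01587

[X]_eq = 0.1056 M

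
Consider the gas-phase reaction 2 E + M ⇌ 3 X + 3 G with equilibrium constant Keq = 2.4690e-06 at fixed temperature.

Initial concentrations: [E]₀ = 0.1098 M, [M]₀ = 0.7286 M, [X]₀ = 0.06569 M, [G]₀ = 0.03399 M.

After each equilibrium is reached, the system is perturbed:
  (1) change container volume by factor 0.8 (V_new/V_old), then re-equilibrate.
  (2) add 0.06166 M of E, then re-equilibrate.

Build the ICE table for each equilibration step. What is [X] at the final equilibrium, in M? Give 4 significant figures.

Q₀ = 1.2672e-06 vs Keq = 2.4690e-06 ⇒ Q<K, forward
Step 1:
                  E         M         X         G
  Initial    0.1098    0.7286   0.06569   0.03399
  Change  -0.003189 -0.001594  0.004783  0.004783
  Equil      0.1066     0.727   0.07047   0.03877
  solve Keq expr → x = 0.001594; check Q = 2.4690e-06
Then change container volume by factor 0.8 (V_new/V_old).
Step 2:
                  E         M         X         G
  Initial    0.1333    0.9088   0.08809   0.04847
  Change      0.004     0.002    -0.006    -0.006
  Equil      0.1373    0.9108   0.08209   0.04247
  solve Keq expr → x = -0.002; check Q = 2.4690e-06
Then add 0.06166 M of E.
Step 3:
                  E         M         X         G
  Initial    0.1989    0.9108   0.08209   0.04247
  Change  -0.004593 -0.002296  0.006889  0.006889
  Equil      0.1943    0.9085   0.08898   0.04936
  solve Keq expr → x = 0.002296; check Q = 2.4690e-06

[X]_eq = 0.08898 M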